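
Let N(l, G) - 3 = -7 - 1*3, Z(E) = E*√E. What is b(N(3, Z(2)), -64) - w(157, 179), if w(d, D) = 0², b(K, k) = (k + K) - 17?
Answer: -88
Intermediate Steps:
Z(E) = E^(3/2)
N(l, G) = -7 (N(l, G) = 3 + (-7 - 1*3) = 3 + (-7 - 3) = 3 - 10 = -7)
b(K, k) = -17 + K + k (b(K, k) = (K + k) - 17 = -17 + K + k)
w(d, D) = 0
b(N(3, Z(2)), -64) - w(157, 179) = (-17 - 7 - 64) - 1*0 = -88 + 0 = -88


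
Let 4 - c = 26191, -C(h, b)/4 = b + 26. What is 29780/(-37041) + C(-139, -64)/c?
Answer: -261826364/323330889 ≈ -0.80978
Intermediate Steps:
C(h, b) = -104 - 4*b (C(h, b) = -4*(b + 26) = -4*(26 + b) = -104 - 4*b)
c = -26187 (c = 4 - 1*26191 = 4 - 26191 = -26187)
29780/(-37041) + C(-139, -64)/c = 29780/(-37041) + (-104 - 4*(-64))/(-26187) = 29780*(-1/37041) + (-104 + 256)*(-1/26187) = -29780/37041 + 152*(-1/26187) = -29780/37041 - 152/26187 = -261826364/323330889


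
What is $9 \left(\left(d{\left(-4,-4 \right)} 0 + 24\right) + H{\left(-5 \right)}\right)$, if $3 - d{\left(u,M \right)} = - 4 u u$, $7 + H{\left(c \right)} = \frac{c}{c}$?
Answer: $162$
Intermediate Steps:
$H{\left(c \right)} = -6$ ($H{\left(c \right)} = -7 + \frac{c}{c} = -7 + 1 = -6$)
$d{\left(u,M \right)} = 3 + 4 u^{2}$ ($d{\left(u,M \right)} = 3 - - 4 u u = 3 - - 4 u^{2} = 3 + 4 u^{2}$)
$9 \left(\left(d{\left(-4,-4 \right)} 0 + 24\right) + H{\left(-5 \right)}\right) = 9 \left(\left(\left(3 + 4 \left(-4\right)^{2}\right) 0 + 24\right) - 6\right) = 9 \left(\left(\left(3 + 4 \cdot 16\right) 0 + 24\right) - 6\right) = 9 \left(\left(\left(3 + 64\right) 0 + 24\right) - 6\right) = 9 \left(\left(67 \cdot 0 + 24\right) - 6\right) = 9 \left(\left(0 + 24\right) - 6\right) = 9 \left(24 - 6\right) = 9 \cdot 18 = 162$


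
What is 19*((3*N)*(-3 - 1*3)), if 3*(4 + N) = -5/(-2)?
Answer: 1083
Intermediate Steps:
N = -19/6 (N = -4 + (-5/(-2))/3 = -4 + (-5*(-½))/3 = -4 + (⅓)*(5/2) = -4 + ⅚ = -19/6 ≈ -3.1667)
19*((3*N)*(-3 - 1*3)) = 19*((3*(-19/6))*(-3 - 1*3)) = 19*(-19*(-3 - 3)/2) = 19*(-19/2*(-6)) = 19*57 = 1083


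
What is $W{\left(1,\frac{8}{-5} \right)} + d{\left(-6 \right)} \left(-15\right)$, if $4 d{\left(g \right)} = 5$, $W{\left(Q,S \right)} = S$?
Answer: $- \frac{407}{20} \approx -20.35$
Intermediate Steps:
$d{\left(g \right)} = \frac{5}{4}$ ($d{\left(g \right)} = \frac{1}{4} \cdot 5 = \frac{5}{4}$)
$W{\left(1,\frac{8}{-5} \right)} + d{\left(-6 \right)} \left(-15\right) = \frac{8}{-5} + \frac{5}{4} \left(-15\right) = 8 \left(- \frac{1}{5}\right) - \frac{75}{4} = - \frac{8}{5} - \frac{75}{4} = - \frac{407}{20}$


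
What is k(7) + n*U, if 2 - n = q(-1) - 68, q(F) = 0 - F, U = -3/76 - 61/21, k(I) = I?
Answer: -104353/532 ≈ -196.15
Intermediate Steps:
U = -4699/1596 (U = -3*1/76 - 61*1/21 = -3/76 - 61/21 = -4699/1596 ≈ -2.9442)
q(F) = -F
n = 69 (n = 2 - (-1*(-1) - 68) = 2 - (1 - 68) = 2 - 1*(-67) = 2 + 67 = 69)
k(7) + n*U = 7 + 69*(-4699/1596) = 7 - 108077/532 = -104353/532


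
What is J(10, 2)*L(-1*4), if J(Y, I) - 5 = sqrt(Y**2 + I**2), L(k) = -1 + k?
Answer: -25 - 10*sqrt(26) ≈ -75.990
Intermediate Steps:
J(Y, I) = 5 + sqrt(I**2 + Y**2) (J(Y, I) = 5 + sqrt(Y**2 + I**2) = 5 + sqrt(I**2 + Y**2))
J(10, 2)*L(-1*4) = (5 + sqrt(2**2 + 10**2))*(-1 - 1*4) = (5 + sqrt(4 + 100))*(-1 - 4) = (5 + sqrt(104))*(-5) = (5 + 2*sqrt(26))*(-5) = -25 - 10*sqrt(26)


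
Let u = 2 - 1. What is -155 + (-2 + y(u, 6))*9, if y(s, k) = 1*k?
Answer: -119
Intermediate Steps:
u = 1
y(s, k) = k
-155 + (-2 + y(u, 6))*9 = -155 + (-2 + 6)*9 = -155 + 4*9 = -155 + 36 = -119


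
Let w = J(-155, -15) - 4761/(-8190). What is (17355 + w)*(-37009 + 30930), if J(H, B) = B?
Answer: -95926188391/910 ≈ -1.0541e+8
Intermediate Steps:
w = -13121/910 (w = -15 - 4761/(-8190) = -15 - 4761*(-1)/8190 = -15 - 1*(-529/910) = -15 + 529/910 = -13121/910 ≈ -14.419)
(17355 + w)*(-37009 + 30930) = (17355 - 13121/910)*(-37009 + 30930) = (15779929/910)*(-6079) = -95926188391/910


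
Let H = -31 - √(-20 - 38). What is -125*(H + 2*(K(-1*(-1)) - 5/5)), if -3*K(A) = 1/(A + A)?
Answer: 12500/3 + 125*I*√58 ≈ 4166.7 + 951.97*I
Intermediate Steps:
K(A) = -1/(6*A) (K(A) = -1/(3*(A + A)) = -1/(2*A)/3 = -1/(6*A))
H = -31 - I*√58 (H = -31 - √(-58) = -31 - I*√58 ≈ -31.0 - 7.6158*I)
-125*(H + 2*(K(-1*(-1)) - 5/5)) = -125*((-31 - I*√58) + 2*(-1/(6*((-1*(-1)))) - 5/5)) = -125*((-31 - I*√58) + 2*(-⅙/1 - 5*⅕)) = -125*((-31 - I*√58) + 2*(-⅙*1 - 1)) = -125*((-31 - I*√58) + 2*(-⅙ - 1)) = -125*((-31 - I*√58) + 2*(-7/6)) = -125*((-31 - I*√58) - 7/3) = -125*(-100/3 - I*√58) = 12500/3 + 125*I*√58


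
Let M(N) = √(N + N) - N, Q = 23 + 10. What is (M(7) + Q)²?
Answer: (26 + √14)² ≈ 884.57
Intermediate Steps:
Q = 33
M(N) = -N + √2*√N (M(N) = √(2*N) - N = √2*√N - N = -N + √2*√N)
(M(7) + Q)² = ((-1*7 + √2*√7) + 33)² = ((-7 + √14) + 33)² = (26 + √14)²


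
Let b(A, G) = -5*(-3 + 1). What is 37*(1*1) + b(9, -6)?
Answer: 47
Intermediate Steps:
b(A, G) = 10 (b(A, G) = -5*(-2) = 10)
37*(1*1) + b(9, -6) = 37*(1*1) + 10 = 37*1 + 10 = 37 + 10 = 47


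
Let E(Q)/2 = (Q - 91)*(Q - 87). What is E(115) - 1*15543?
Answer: -14199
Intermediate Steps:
E(Q) = 2*(-91 + Q)*(-87 + Q) (E(Q) = 2*((Q - 91)*(Q - 87)) = 2*((-91 + Q)*(-87 + Q)) = 2*(-91 + Q)*(-87 + Q))
E(115) - 1*15543 = (15834 - 356*115 + 2*115²) - 1*15543 = (15834 - 40940 + 2*13225) - 15543 = (15834 - 40940 + 26450) - 15543 = 1344 - 15543 = -14199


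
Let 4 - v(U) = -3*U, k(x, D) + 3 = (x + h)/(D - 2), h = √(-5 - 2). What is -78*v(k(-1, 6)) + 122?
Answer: 1141/2 - 117*I*√7/2 ≈ 570.5 - 154.78*I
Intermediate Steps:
h = I*√7 (h = √(-7) = I*√7 ≈ 2.6458*I)
k(x, D) = -3 + (x + I*√7)/(-2 + D) (k(x, D) = -3 + (x + I*√7)/(D - 2) = -3 + (x + I*√7)/(-2 + D))
v(U) = 4 + 3*U (v(U) = 4 - (-3)*U = 4 + 3*U)
-78*v(k(-1, 6)) + 122 = -78*(4 + 3*((6 - 1 - 3*6 + I*√7)/(-2 + 6))) + 122 = -78*(4 + 3*((6 - 1 - 18 + I*√7)/4)) + 122 = -78*(4 + 3*((-13 + I*√7)/4)) + 122 = -78*(4 + 3*(-13/4 + I*√7/4)) + 122 = -78*(4 + (-39/4 + 3*I*√7/4)) + 122 = -78*(-23/4 + 3*I*√7/4) + 122 = (897/2 - 117*I*√7/2) + 122 = 1141/2 - 117*I*√7/2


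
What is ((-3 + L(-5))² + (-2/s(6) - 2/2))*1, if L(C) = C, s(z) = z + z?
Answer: 377/6 ≈ 62.833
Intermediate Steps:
s(z) = 2*z
((-3 + L(-5))² + (-2/s(6) - 2/2))*1 = ((-3 - 5)² + (-2/(2*6) - 2/2))*1 = ((-8)² + (-2/12 - 2*½))*1 = (64 + (-2*1/12 - 1))*1 = (64 + (-⅙ - 1))*1 = (64 - 7/6)*1 = (377/6)*1 = 377/6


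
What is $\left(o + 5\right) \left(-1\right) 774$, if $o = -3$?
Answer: $-1548$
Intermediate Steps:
$\left(o + 5\right) \left(-1\right) 774 = \left(-3 + 5\right) \left(-1\right) 774 = 2 \left(-1\right) 774 = \left(-2\right) 774 = -1548$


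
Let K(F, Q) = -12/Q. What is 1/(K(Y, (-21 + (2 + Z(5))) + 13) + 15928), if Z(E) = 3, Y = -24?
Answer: 1/15932 ≈ 6.2767e-5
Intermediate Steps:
1/(K(Y, (-21 + (2 + Z(5))) + 13) + 15928) = 1/(-12/((-21 + (2 + 3)) + 13) + 15928) = 1/(-12/((-21 + 5) + 13) + 15928) = 1/(-12/(-16 + 13) + 15928) = 1/(-12/(-3) + 15928) = 1/(-12*(-⅓) + 15928) = 1/(4 + 15928) = 1/15932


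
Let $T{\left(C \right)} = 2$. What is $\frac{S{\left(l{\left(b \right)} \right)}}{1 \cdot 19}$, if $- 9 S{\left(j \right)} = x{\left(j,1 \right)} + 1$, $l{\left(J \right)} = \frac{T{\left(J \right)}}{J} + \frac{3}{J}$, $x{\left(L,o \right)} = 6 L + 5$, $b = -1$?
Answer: $\frac{8}{57} \approx 0.14035$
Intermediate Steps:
$x{\left(L,o \right)} = 5 + 6 L$
$l{\left(J \right)} = \frac{5}{J}$ ($l{\left(J \right)} = \frac{2}{J} + \frac{3}{J} = \frac{5}{J}$)
$S{\left(j \right)} = - \frac{2}{3} - \frac{2 j}{3}$ ($S{\left(j \right)} = - \frac{\left(5 + 6 j\right) + 1}{9} = - \frac{6 + 6 j}{9} = - \frac{2}{3} - \frac{2 j}{3}$)
$\frac{S{\left(l{\left(b \right)} \right)}}{1 \cdot 19} = \frac{- \frac{2}{3} - \frac{2 \frac{5}{-1}}{3}}{1 \cdot 19} = \frac{- \frac{2}{3} - \frac{2 \cdot 5 \left(-1\right)}{3}}{19} = \left(- \frac{2}{3} - - \frac{10}{3}\right) \frac{1}{19} = \left(- \frac{2}{3} + \frac{10}{3}\right) \frac{1}{19} = \frac{8}{3} \cdot \frac{1}{19} = \frac{8}{57}$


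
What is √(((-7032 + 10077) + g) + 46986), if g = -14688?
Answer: 3*√3927 ≈ 188.00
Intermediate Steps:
√(((-7032 + 10077) + g) + 46986) = √(((-7032 + 10077) - 14688) + 46986) = √((3045 - 14688) + 46986) = √(-11643 + 46986) = √35343 = 3*√3927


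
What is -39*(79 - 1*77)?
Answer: -78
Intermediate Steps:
-39*(79 - 1*77) = -39*(79 - 77) = -39*2 = -78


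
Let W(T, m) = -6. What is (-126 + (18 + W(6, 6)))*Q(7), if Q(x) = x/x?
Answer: -114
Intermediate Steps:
Q(x) = 1
(-126 + (18 + W(6, 6)))*Q(7) = (-126 + (18 - 6))*1 = (-126 + 12)*1 = -114*1 = -114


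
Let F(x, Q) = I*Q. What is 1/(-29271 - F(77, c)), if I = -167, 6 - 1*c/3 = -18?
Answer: -1/17247 ≈ -5.7981e-5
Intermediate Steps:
c = 72 (c = 18 - 3*(-18) = 18 + 54 = 72)
F(x, Q) = -167*Q
1/(-29271 - F(77, c)) = 1/(-29271 - (-167)*72) = 1/(-29271 - 1*(-12024)) = 1/(-29271 + 12024) = 1/(-17247) = -1/17247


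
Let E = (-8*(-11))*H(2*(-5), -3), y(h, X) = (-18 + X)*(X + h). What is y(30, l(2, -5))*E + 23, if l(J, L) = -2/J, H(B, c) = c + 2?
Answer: 48511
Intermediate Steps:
H(B, c) = 2 + c
E = -88 (E = (-8*(-11))*(2 - 3) = 88*(-1) = -88)
y(30, l(2, -5))*E + 23 = ((-2/2)**2 - (-36)/2 - 18*30 - 2/2*30)*(-88) + 23 = ((-2*1/2)**2 - (-36)/2 - 540 - 2*1/2*30)*(-88) + 23 = ((-1)**2 - 18*(-1) - 540 - 1*30)*(-88) + 23 = (1 + 18 - 540 - 30)*(-88) + 23 = -551*(-88) + 23 = 48488 + 23 = 48511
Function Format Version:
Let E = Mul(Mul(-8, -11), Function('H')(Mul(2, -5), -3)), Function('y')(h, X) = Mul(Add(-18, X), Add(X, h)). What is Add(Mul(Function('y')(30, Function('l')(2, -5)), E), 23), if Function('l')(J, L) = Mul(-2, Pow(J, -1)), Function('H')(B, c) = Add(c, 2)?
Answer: 48511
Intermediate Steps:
Function('H')(B, c) = Add(2, c)
E = -88 (E = Mul(Mul(-8, -11), Add(2, -3)) = Mul(88, -1) = -88)
Add(Mul(Function('y')(30, Function('l')(2, -5)), E), 23) = Add(Mul(Add(Pow(Mul(-2, Pow(2, -1)), 2), Mul(-18, Mul(-2, Pow(2, -1))), Mul(-18, 30), Mul(Mul(-2, Pow(2, -1)), 30)), -88), 23) = Add(Mul(Add(Pow(Mul(-2, Rational(1, 2)), 2), Mul(-18, Mul(-2, Rational(1, 2))), -540, Mul(Mul(-2, Rational(1, 2)), 30)), -88), 23) = Add(Mul(Add(Pow(-1, 2), Mul(-18, -1), -540, Mul(-1, 30)), -88), 23) = Add(Mul(Add(1, 18, -540, -30), -88), 23) = Add(Mul(-551, -88), 23) = Add(48488, 23) = 48511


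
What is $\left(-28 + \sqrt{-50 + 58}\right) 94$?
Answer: $-2632 + 188 \sqrt{2} \approx -2366.1$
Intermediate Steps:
$\left(-28 + \sqrt{-50 + 58}\right) 94 = \left(-28 + \sqrt{8}\right) 94 = \left(-28 + 2 \sqrt{2}\right) 94 = -2632 + 188 \sqrt{2}$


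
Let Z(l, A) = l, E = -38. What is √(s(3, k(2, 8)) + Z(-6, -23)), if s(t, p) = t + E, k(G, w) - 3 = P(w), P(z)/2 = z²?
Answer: I*√41 ≈ 6.4031*I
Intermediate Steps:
P(z) = 2*z²
k(G, w) = 3 + 2*w²
s(t, p) = -38 + t (s(t, p) = t - 38 = -38 + t)
√(s(3, k(2, 8)) + Z(-6, -23)) = √((-38 + 3) - 6) = √(-35 - 6) = √(-41) = I*√41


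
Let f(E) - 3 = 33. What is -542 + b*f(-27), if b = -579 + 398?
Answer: -7058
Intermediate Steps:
f(E) = 36 (f(E) = 3 + 33 = 36)
b = -181
-542 + b*f(-27) = -542 - 181*36 = -542 - 6516 = -7058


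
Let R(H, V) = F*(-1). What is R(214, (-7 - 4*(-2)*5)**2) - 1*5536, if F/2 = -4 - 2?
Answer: -5524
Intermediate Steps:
F = -12 (F = 2*(-4 - 2) = 2*(-6) = -12)
R(H, V) = 12 (R(H, V) = -12*(-1) = 12)
R(214, (-7 - 4*(-2)*5)**2) - 1*5536 = 12 - 1*5536 = 12 - 5536 = -5524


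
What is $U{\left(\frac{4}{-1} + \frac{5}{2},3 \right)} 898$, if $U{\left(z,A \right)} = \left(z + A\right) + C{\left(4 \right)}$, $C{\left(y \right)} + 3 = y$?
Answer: $2245$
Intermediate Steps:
$C{\left(y \right)} = -3 + y$
$U{\left(z,A \right)} = 1 + A + z$ ($U{\left(z,A \right)} = \left(z + A\right) + \left(-3 + 4\right) = \left(A + z\right) + 1 = 1 + A + z$)
$U{\left(\frac{4}{-1} + \frac{5}{2},3 \right)} 898 = \left(1 + 3 + \left(\frac{4}{-1} + \frac{5}{2}\right)\right) 898 = \left(1 + 3 + \left(4 \left(-1\right) + 5 \cdot \frac{1}{2}\right)\right) 898 = \left(1 + 3 + \left(-4 + \frac{5}{2}\right)\right) 898 = \left(1 + 3 - \frac{3}{2}\right) 898 = \frac{5}{2} \cdot 898 = 2245$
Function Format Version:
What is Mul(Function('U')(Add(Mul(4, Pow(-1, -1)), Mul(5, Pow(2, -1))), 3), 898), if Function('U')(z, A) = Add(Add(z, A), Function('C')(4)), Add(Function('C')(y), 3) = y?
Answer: 2245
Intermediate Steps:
Function('C')(y) = Add(-3, y)
Function('U')(z, A) = Add(1, A, z) (Function('U')(z, A) = Add(Add(z, A), Add(-3, 4)) = Add(Add(A, z), 1) = Add(1, A, z))
Mul(Function('U')(Add(Mul(4, Pow(-1, -1)), Mul(5, Pow(2, -1))), 3), 898) = Mul(Add(1, 3, Add(Mul(4, Pow(-1, -1)), Mul(5, Pow(2, -1)))), 898) = Mul(Add(1, 3, Add(Mul(4, -1), Mul(5, Rational(1, 2)))), 898) = Mul(Add(1, 3, Add(-4, Rational(5, 2))), 898) = Mul(Add(1, 3, Rational(-3, 2)), 898) = Mul(Rational(5, 2), 898) = 2245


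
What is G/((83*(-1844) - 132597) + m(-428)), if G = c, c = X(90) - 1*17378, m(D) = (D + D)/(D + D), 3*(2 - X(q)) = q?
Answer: 2901/47608 ≈ 0.060935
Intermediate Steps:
X(q) = 2 - q/3
m(D) = 1 (m(D) = (2*D)/((2*D)) = (2*D)*(1/(2*D)) = 1)
c = -17406 (c = (2 - ⅓*90) - 1*17378 = (2 - 30) - 17378 = -28 - 17378 = -17406)
G = -17406
G/((83*(-1844) - 132597) + m(-428)) = -17406/((83*(-1844) - 132597) + 1) = -17406/((-153052 - 132597) + 1) = -17406/(-285649 + 1) = -17406/(-285648) = -17406*(-1/285648) = 2901/47608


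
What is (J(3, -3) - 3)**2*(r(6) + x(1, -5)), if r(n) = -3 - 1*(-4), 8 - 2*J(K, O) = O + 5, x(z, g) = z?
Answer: 0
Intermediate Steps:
J(K, O) = 3/2 - O/2 (J(K, O) = 4 - (O + 5)/2 = 4 - (5 + O)/2 = 4 + (-5/2 - O/2) = 3/2 - O/2)
r(n) = 1 (r(n) = -3 + 4 = 1)
(J(3, -3) - 3)**2*(r(6) + x(1, -5)) = ((3/2 - 1/2*(-3)) - 3)**2*(1 + 1) = ((3/2 + 3/2) - 3)**2*2 = (3 - 3)**2*2 = 0**2*2 = 0*2 = 0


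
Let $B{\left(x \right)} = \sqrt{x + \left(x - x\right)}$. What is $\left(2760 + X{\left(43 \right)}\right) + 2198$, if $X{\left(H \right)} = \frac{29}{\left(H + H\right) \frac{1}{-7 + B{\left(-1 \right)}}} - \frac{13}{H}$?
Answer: $\frac{426159}{86} + \frac{29 i}{86} \approx 4955.3 + 0.33721 i$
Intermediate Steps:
$B{\left(x \right)} = \sqrt{x}$ ($B{\left(x \right)} = \sqrt{x + 0} = \sqrt{x}$)
$X{\left(H \right)} = - \frac{13}{H} + \frac{29 \left(-7 + i\right)}{2 H}$ ($X{\left(H \right)} = \frac{29}{\left(H + H\right) \frac{1}{-7 + \sqrt{-1}}} - \frac{13}{H} = \frac{29}{2 H \frac{1}{-7 + i}} - \frac{13}{H} = \frac{29}{2 H \frac{-7 - i}{50}} - \frac{13}{H} = \frac{29}{\frac{1}{25} H \left(-7 - i\right)} - \frac{13}{H} = 29 \frac{-7 + i}{2 H} - \frac{13}{H} = \frac{29 \left(-7 + i\right)}{2 H} - \frac{13}{H} = - \frac{13}{H} + \frac{29 \left(-7 + i\right)}{2 H}$)
$\left(2760 + X{\left(43 \right)}\right) + 2198 = \left(2760 + \frac{-229 + 29 i}{2 \cdot 43}\right) + 2198 = \left(2760 + \frac{1}{2} \cdot \frac{1}{43} \left(-229 + 29 i\right)\right) + 2198 = \left(2760 - \left(\frac{229}{86} - \frac{29 i}{86}\right)\right) + 2198 = \left(\frac{237131}{86} + \frac{29 i}{86}\right) + 2198 = \frac{426159}{86} + \frac{29 i}{86}$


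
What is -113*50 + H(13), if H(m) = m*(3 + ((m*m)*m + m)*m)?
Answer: 367879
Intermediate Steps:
H(m) = m*(3 + m*(m + m**3)) (H(m) = m*(3 + (m**2*m + m)*m) = m*(3 + (m**3 + m)*m) = m*(3 + (m + m**3)*m) = m*(3 + m*(m + m**3)))
-113*50 + H(13) = -113*50 + 13*(3 + 13**2 + 13**4) = -5650 + 13*(3 + 169 + 28561) = -5650 + 13*28733 = -5650 + 373529 = 367879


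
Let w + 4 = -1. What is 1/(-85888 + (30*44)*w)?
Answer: -1/92488 ≈ -1.0812e-5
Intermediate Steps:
w = -5 (w = -4 - 1 = -5)
1/(-85888 + (30*44)*w) = 1/(-85888 + (30*44)*(-5)) = 1/(-85888 + 1320*(-5)) = 1/(-85888 - 6600) = 1/(-92488) = -1/92488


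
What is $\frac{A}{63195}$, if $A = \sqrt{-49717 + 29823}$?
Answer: $\frac{7 i \sqrt{406}}{63195} \approx 0.0022319 i$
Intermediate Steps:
$A = 7 i \sqrt{406}$ ($A = \sqrt{-19894} = 7 i \sqrt{406} \approx 141.05 i$)
$\frac{A}{63195} = \frac{7 i \sqrt{406}}{63195}$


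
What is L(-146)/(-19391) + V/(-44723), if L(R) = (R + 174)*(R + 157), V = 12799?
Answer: -261960093/867223693 ≈ -0.30207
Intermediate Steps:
L(R) = (157 + R)*(174 + R) (L(R) = (174 + R)*(157 + R) = (157 + R)*(174 + R))
L(-146)/(-19391) + V/(-44723) = (27318 + (-146)² + 331*(-146))/(-19391) + 12799/(-44723) = (27318 + 21316 - 48326)*(-1/19391) + 12799*(-1/44723) = 308*(-1/19391) - 12799/44723 = -308/19391 - 12799/44723 = -261960093/867223693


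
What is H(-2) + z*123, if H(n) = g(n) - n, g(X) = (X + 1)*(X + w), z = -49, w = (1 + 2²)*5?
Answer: -6048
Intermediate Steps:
w = 25 (w = (1 + 4)*5 = 5*5 = 25)
g(X) = (1 + X)*(25 + X) (g(X) = (X + 1)*(X + 25) = (1 + X)*(25 + X))
H(n) = 25 + n² + 25*n (H(n) = (25 + n² + 26*n) - n = 25 + n² + 25*n)
H(-2) + z*123 = (25 + (-2)² + 25*(-2)) - 49*123 = (25 + 4 - 50) - 6027 = -21 - 6027 = -6048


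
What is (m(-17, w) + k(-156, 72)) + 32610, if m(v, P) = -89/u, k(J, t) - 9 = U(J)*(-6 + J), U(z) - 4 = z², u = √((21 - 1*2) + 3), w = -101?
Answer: -3910461 - 89*√22/22 ≈ -3.9105e+6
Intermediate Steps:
u = √22 (u = √((21 - 2) + 3) = √(19 + 3) = √22 ≈ 4.6904)
U(z) = 4 + z²
k(J, t) = 9 + (-6 + J)*(4 + J²) (k(J, t) = 9 + (4 + J²)*(-6 + J) = 9 + (-6 + J)*(4 + J²))
m(v, P) = -89*√22/22
(m(-17, w) + k(-156, 72)) + 32610 = (-89*√22/22 + (-15 - 6*(-156)² - 156*(4 + (-156)²))) + 32610 = (-89*√22/22 + (-15 - 6*24336 - 156*(4 + 24336))) + 32610 = (-89*√22/22 + (-15 - 146016 - 156*24340)) + 32610 = (-89*√22/22 + (-15 - 146016 - 3797040)) + 32610 = (-89*√22/22 - 3943071) + 32610 = (-3943071 - 89*√22/22) + 32610 = -3910461 - 89*√22/22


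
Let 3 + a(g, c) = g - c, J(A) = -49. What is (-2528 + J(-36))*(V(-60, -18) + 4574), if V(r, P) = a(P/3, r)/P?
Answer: -23559793/2 ≈ -1.1780e+7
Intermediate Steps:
a(g, c) = -3 + g - c (a(g, c) = -3 + (g - c) = -3 + g - c)
V(r, P) = (-3 - r + P/3)/P (V(r, P) = (-3 + P/3 - r)/P = (-3 - r + P/3)/P)
(-2528 + J(-36))*(V(-60, -18) + 4574) = (-2528 - 49)*((-3 - 1*(-60) + (1/3)*(-18))/(-18) + 4574) = -2577*(-(-3 + 60 - 6)/18 + 4574) = -2577*(-1/18*51 + 4574) = -2577*(-17/6 + 4574) = -2577*27427/6 = -23559793/2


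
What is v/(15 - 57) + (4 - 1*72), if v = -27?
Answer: -943/14 ≈ -67.357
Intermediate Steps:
v/(15 - 57) + (4 - 1*72) = -27/(15 - 57) + (4 - 1*72) = -27/(-42) + (4 - 72) = -27*(-1/42) - 68 = 9/14 - 68 = -943/14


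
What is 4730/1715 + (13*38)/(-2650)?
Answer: 1168729/454475 ≈ 2.5716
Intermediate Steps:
4730/1715 + (13*38)/(-2650) = 4730*(1/1715) + 494*(-1/2650) = 946/343 - 247/1325 = 1168729/454475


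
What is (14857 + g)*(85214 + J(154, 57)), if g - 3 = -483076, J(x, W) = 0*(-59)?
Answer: -39898558224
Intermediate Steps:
J(x, W) = 0
g = -483073 (g = 3 - 483076 = -483073)
(14857 + g)*(85214 + J(154, 57)) = (14857 - 483073)*(85214 + 0) = -468216*85214 = -39898558224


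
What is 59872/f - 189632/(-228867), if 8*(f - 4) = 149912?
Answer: 17256997600/4289654181 ≈ 4.0229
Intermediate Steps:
f = 18743 (f = 4 + (⅛)*149912 = 4 + 18739 = 18743)
59872/f - 189632/(-228867) = 59872/18743 - 189632/(-228867) = 59872*(1/18743) - 189632*(-1/228867) = 59872/18743 + 189632/228867 = 17256997600/4289654181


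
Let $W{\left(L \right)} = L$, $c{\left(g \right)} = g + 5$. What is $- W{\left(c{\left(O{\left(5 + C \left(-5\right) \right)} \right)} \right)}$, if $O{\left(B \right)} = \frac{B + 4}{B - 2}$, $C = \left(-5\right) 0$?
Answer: $-8$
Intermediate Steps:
$C = 0$
$O{\left(B \right)} = \frac{4 + B}{-2 + B}$
$c{\left(g \right)} = 5 + g$
$- W{\left(c{\left(O{\left(5 + C \left(-5\right) \right)} \right)} \right)} = - (5 + \frac{4 + \left(5 + 0 \left(-5\right)\right)}{-2 + \left(5 + 0 \left(-5\right)\right)}) = - (5 + \frac{4 + \left(5 + 0\right)}{-2 + \left(5 + 0\right)}) = - (5 + \frac{4 + 5}{-2 + 5}) = - (5 + \frac{1}{3} \cdot 9) = - (5 + 3) = \left(-1\right) 8 = -8$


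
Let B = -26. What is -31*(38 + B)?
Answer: -372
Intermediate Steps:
-31*(38 + B) = -31*(38 - 26) = -31*12 = -372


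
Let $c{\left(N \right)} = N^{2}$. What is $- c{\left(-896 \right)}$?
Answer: $-802816$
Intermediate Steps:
$- c{\left(-896 \right)} = - \left(-896\right)^{2} = \left(-1\right) 802816 = -802816$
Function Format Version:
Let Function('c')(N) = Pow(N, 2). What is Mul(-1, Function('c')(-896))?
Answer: -802816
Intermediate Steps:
Mul(-1, Function('c')(-896)) = Mul(-1, Pow(-896, 2)) = Mul(-1, 802816) = -802816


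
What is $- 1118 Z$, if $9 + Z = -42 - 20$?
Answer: $79378$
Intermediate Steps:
$Z = -71$ ($Z = -9 - 62 = -71$)
$- 1118 Z = \left(-1118\right) \left(-71\right) = 79378$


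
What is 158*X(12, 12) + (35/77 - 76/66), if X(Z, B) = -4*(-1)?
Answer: 20833/33 ≈ 631.30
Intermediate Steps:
X(Z, B) = 4
158*X(12, 12) + (35/77 - 76/66) = 158*4 + (35/77 - 76/66) = 632 + (35*(1/77) - 76*1/66) = 632 + (5/11 - 38/33) = 632 - 23/33 = 20833/33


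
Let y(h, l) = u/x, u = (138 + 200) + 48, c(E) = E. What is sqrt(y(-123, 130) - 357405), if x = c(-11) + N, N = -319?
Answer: I*sqrt(9730382970)/165 ≈ 597.83*I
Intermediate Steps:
x = -330 (x = -11 - 319 = -330)
u = 386 (u = 338 + 48 = 386)
y(h, l) = -193/165 (y(h, l) = 386/(-330) = 386*(-1/330) = -193/165)
sqrt(y(-123, 130) - 357405) = sqrt(-193/165 - 357405) = sqrt(-58972018/165) = I*sqrt(9730382970)/165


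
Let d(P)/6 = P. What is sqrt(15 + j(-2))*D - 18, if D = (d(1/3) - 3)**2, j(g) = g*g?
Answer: -18 + sqrt(19) ≈ -13.641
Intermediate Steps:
d(P) = 6*P
j(g) = g**2
D = 1 (D = (6/3 - 3)**2 = (6*(1/3) - 3)**2 = (2 - 3)**2 = (-1)**2 = 1)
sqrt(15 + j(-2))*D - 18 = sqrt(15 + (-2)**2)*1 - 18 = sqrt(15 + 4)*1 - 18 = sqrt(19)*1 - 18 = sqrt(19) - 18 = -18 + sqrt(19)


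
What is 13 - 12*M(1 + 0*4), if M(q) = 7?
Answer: -71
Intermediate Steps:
13 - 12*M(1 + 0*4) = 13 - 12*7 = 13 - 84 = -71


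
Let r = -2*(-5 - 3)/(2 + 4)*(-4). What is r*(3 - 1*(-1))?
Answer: -128/3 ≈ -42.667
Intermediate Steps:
r = -32/3 (r = -(-16)/6*(-4) = -2*(-4/3)*(-4) = (8/3)*(-4) = -32/3 ≈ -10.667)
r*(3 - 1*(-1)) = -32*(3 - 1*(-1))/3 = -32*(3 + 1)/3 = -32/3*4 = -128/3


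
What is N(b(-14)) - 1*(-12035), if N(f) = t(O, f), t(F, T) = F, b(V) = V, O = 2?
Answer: 12037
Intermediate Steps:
N(f) = 2
N(b(-14)) - 1*(-12035) = 2 - 1*(-12035) = 2 + 12035 = 12037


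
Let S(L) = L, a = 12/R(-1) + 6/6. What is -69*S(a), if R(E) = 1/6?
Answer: -5037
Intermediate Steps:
R(E) = 1/6
a = 73 (a = 12/(1/6) + 6/6 = 12*6 + 6*(1/6) = 72 + 1 = 73)
-69*S(a) = -69*73 = -5037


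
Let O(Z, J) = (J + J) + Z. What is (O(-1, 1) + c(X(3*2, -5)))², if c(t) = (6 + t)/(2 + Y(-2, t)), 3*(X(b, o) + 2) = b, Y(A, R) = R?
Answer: 16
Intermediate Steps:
X(b, o) = -2 + b/3
c(t) = (6 + t)/(2 + t)
O(Z, J) = Z + 2*J (O(Z, J) = 2*J + Z = Z + 2*J)
(O(-1, 1) + c(X(3*2, -5)))² = ((-1 + 2*1) + (6 + (-2 + (3*2)/3))/(2 + (-2 + (3*2)/3)))² = ((-1 + 2) + (6 + (-2 + (⅓)*6))/(2 + (-2 + (⅓)*6)))² = (1 + (6 + (-2 + 2))/(2 + (-2 + 2)))² = (1 + (6 + 0)/(2 + 0))² = (1 + 6/2)² = (1 + (½)*6)² = (1 + 3)² = 4² = 16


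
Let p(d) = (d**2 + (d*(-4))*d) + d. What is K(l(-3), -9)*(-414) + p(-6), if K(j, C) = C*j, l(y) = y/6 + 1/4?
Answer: -2091/2 ≈ -1045.5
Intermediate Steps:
p(d) = d - 3*d**2 (p(d) = (d**2 + (-4*d)*d) + d = (d**2 - 4*d**2) + d = -3*d**2 + d = d - 3*d**2)
l(y) = 1/4 + y/6 (l(y) = y*(1/6) + 1*(1/4) = y/6 + 1/4 = 1/4 + y/6)
K(l(-3), -9)*(-414) + p(-6) = -9*(1/4 + (1/6)*(-3))*(-414) - 6*(1 - 3*(-6)) = -9*(1/4 - 1/2)*(-414) - 6*(1 + 18) = -9*(-1/4)*(-414) - 6*19 = (9/4)*(-414) - 114 = -1863/2 - 114 = -2091/2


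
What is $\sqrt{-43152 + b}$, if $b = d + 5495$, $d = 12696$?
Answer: $i \sqrt{24961} \approx 157.99 i$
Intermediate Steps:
$b = 18191$ ($b = 12696 + 5495 = 18191$)
$\sqrt{-43152 + b} = \sqrt{-43152 + 18191} = \sqrt{-24961} = i \sqrt{24961}$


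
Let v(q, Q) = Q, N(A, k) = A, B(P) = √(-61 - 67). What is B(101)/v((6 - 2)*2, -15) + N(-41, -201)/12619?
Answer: -41/12619 - 8*I*√2/15 ≈ -0.0032491 - 0.75425*I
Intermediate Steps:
B(P) = 8*I*√2 (B(P) = √(-128) = 8*I*√2)
B(101)/v((6 - 2)*2, -15) + N(-41, -201)/12619 = (8*I*√2)/(-15) - 41/12619 = (8*I*√2)*(-1/15) - 41*1/12619 = -8*I*√2/15 - 41/12619 = -41/12619 - 8*I*√2/15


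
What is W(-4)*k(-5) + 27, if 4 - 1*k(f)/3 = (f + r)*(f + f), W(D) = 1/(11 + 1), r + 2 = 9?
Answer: 33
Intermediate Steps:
r = 7 (r = -2 + 9 = 7)
W(D) = 1/12
k(f) = 12 - 6*f*(7 + f) (k(f) = 12 - 3*(f + 7)*(f + f) = 12 - 3*(7 + f)*2*f = 12 - 6*f*(7 + f))
W(-4)*k(-5) + 27 = (12 - 42*(-5) - 6*(-5)²)/12 + 27 = (12 + 210 - 6*25)/12 + 27 = (12 + 210 - 150)/12 + 27 = (1/12)*72 + 27 = 6 + 27 = 33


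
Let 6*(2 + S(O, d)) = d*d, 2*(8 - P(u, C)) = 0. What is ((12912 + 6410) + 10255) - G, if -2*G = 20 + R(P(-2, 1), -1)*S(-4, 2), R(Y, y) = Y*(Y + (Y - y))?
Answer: 88489/3 ≈ 29496.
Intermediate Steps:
P(u, C) = 8 (P(u, C) = 8 - ½*0 = 8 + 0 = 8)
S(O, d) = -2 + d²/6 (S(O, d) = -2 + (d*d)/6 = -2 + d²/6)
R(Y, y) = Y*(-y + 2*Y)
G = 242/3 (G = -(20 + (8*(-1*(-1) + 2*8))*(-2 + (⅙)*2²))/2 = -(20 + (8*(1 + 16))*(-2 + (⅙)*4))/2 = -(20 + (8*17)*(-2 + ⅔))/2 = -(20 + 136*(-4/3))/2 = -(20 - 544/3)/2 = -½*(-484/3) = 242/3 ≈ 80.667)
((12912 + 6410) + 10255) - G = ((12912 + 6410) + 10255) - 1*242/3 = (19322 + 10255) - 242/3 = 29577 - 242/3 = 88489/3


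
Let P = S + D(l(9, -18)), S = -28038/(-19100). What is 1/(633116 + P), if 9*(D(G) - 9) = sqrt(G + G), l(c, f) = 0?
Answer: 9550/6046357769 ≈ 1.5795e-6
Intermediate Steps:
D(G) = 9 + sqrt(2)*sqrt(G)/9 (D(G) = 9 + sqrt(G + G)/9 = 9 + sqrt(2*G)/9 = 9 + (sqrt(2)*sqrt(G))/9 = 9 + sqrt(2)*sqrt(G)/9)
S = 14019/9550 (S = -28038*(-1/19100) = 14019/9550 ≈ 1.4680)
P = 99969/9550 (P = 14019/9550 + (9 + sqrt(2)*sqrt(0)/9) = 14019/9550 + (9 + (1/9)*sqrt(2)*0) = 14019/9550 + (9 + 0) = 14019/9550 + 9 = 99969/9550 ≈ 10.468)
1/(633116 + P) = 1/(633116 + 99969/9550) = 1/(6046357769/9550) = 9550/6046357769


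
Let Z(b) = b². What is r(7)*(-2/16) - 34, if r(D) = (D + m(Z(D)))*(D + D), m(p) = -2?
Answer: -171/4 ≈ -42.750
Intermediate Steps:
r(D) = 2*D*(-2 + D) (r(D) = (D - 2)*(D + D) = (-2 + D)*(2*D) = 2*D*(-2 + D))
r(7)*(-2/16) - 34 = (2*7*(-2 + 7))*(-2/16) - 34 = (2*7*5)*(-2*1/16) - 34 = 70*(-⅛) - 34 = -35/4 - 34 = -171/4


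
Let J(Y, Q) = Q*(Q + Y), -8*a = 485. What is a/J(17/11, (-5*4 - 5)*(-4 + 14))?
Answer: -1067/1093200 ≈ -0.00097603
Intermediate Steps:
a = -485/8 (a = -⅛*485 = -485/8 ≈ -60.625)
a/J(17/11, (-5*4 - 5)*(-4 + 14)) = -485*1/((-4 + 14)*(-5*4 - 5)*((-5*4 - 5)*(-4 + 14) + 17/11))/8 = -485*1/(10*(-20 - 5)*((-20 - 5)*10 + 17*(1/11)))/8 = -485*(-1/(250*(-25*10 + 17/11)))/8 = -485*(-1/(250*(-250 + 17/11)))/8 = -485/(8*((-250*(-2733/11)))) = -485/(8*683250/11) = -485/8*11/683250 = -1067/1093200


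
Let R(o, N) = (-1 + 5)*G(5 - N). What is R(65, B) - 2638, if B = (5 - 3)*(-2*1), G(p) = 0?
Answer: -2638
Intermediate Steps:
B = -4 (B = 2*(-2) = -4)
R(o, N) = 0 (R(o, N) = (-1 + 5)*0 = 4*0 = 0)
R(65, B) - 2638 = 0 - 2638 = -2638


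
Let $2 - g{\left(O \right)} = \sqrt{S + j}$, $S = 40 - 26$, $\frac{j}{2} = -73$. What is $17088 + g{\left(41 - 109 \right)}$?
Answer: $17090 - 2 i \sqrt{33} \approx 17090.0 - 11.489 i$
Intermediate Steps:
$j = -146$ ($j = 2 \left(-73\right) = -146$)
$S = 14$ ($S = 40 - 26 = 14$)
$g{\left(O \right)} = 2 - 2 i \sqrt{33}$ ($g{\left(O \right)} = 2 - \sqrt{14 - 146} = 2 - \sqrt{-132} = 2 - 2 i \sqrt{33}$)
$17088 + g{\left(41 - 109 \right)} = 17088 + \left(2 - 2 i \sqrt{33}\right) = 17090 - 2 i \sqrt{33}$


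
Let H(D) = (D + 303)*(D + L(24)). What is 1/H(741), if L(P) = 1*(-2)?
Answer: 1/771516 ≈ 1.2962e-6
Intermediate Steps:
L(P) = -2
H(D) = (-2 + D)*(303 + D) (H(D) = (D + 303)*(D - 2) = (303 + D)*(-2 + D) = (-2 + D)*(303 + D))
1/H(741) = 1/(-606 + 741² + 301*741) = 1/(-606 + 549081 + 223041) = 1/771516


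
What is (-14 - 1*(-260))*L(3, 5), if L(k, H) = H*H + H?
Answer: 7380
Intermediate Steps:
L(k, H) = H + H² (L(k, H) = H² + H = H + H²)
(-14 - 1*(-260))*L(3, 5) = (-14 - 1*(-260))*(5*(1 + 5)) = (-14 + 260)*(5*6) = 246*30 = 7380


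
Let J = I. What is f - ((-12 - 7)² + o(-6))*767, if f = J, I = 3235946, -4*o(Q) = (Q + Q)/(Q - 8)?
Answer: 41429127/14 ≈ 2.9592e+6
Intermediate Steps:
o(Q) = -Q/(2*(-8 + Q)) (o(Q) = -(Q + Q)/(4*(Q - 8)) = -2*Q/(4*(-8 + Q)) = -Q/(2*(-8 + Q)))
J = 3235946
f = 3235946
f - ((-12 - 7)² + o(-6))*767 = 3235946 - ((-12 - 7)² - 1*(-6)/(-16 + 2*(-6)))*767 = 3235946 - ((-19)² - 1*(-6)/(-16 - 12))*767 = 3235946 - (361 - 1*(-6)/(-28))*767 = 3235946 - (361 - 1*(-6)*(-1/28))*767 = 3235946 - (361 - 3/14)*767 = 3235946 - 5051*767/14 = 3235946 - 1*3874117/14 = 3235946 - 3874117/14 = 41429127/14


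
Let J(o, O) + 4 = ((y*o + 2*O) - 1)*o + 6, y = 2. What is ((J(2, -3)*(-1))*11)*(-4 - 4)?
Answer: -352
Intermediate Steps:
J(o, O) = 2 + o*(-1 + 2*O + 2*o) (J(o, O) = -4 + (((2*o + 2*O) - 1)*o + 6) = -4 + (((2*O + 2*o) - 1)*o + 6) = -4 + ((-1 + 2*O + 2*o)*o + 6) = -4 + (o*(-1 + 2*O + 2*o) + 6) = -4 + (6 + o*(-1 + 2*O + 2*o)) = 2 + o*(-1 + 2*O + 2*o))
((J(2, -3)*(-1))*11)*(-4 - 4) = (((2 - 1*2 + 2*2**2 + 2*(-3)*2)*(-1))*11)*(-4 - 4) = (((2 - 2 + 2*4 - 12)*(-1))*11)*(-8) = (((2 - 2 + 8 - 12)*(-1))*11)*(-8) = (-4*(-1)*11)*(-8) = (4*11)*(-8) = 44*(-8) = -352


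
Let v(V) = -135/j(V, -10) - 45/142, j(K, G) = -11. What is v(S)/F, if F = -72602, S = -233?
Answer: -18675/113404324 ≈ -0.00016468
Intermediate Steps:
v(V) = 18675/1562 (v(V) = -135/(-11) - 45/142 = -135*(-1/11) - 45*1/142 = 135/11 - 45/142 = 18675/1562)
v(S)/F = (18675/1562)/(-72602) = (18675/1562)*(-1/72602) = -18675/113404324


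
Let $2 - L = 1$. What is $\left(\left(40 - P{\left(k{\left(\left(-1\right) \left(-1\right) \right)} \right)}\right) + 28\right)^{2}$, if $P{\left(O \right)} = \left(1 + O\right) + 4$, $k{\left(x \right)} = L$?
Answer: $3844$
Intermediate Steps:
$L = 1$ ($L = 2 - 1 = 1$)
$k{\left(x \right)} = 1$
$P{\left(O \right)} = 5 + O$
$\left(\left(40 - P{\left(k{\left(\left(-1\right) \left(-1\right) \right)} \right)}\right) + 28\right)^{2} = \left(\left(40 - \left(5 + 1\right)\right) + 28\right)^{2} = \left(\left(40 - 6\right) + 28\right)^{2} = \left(34 + 28\right)^{2} = 62^{2} = 3844$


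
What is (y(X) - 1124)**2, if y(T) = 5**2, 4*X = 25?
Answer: 1207801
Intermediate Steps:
X = 25/4 (X = (1/4)*25 = 25/4 ≈ 6.2500)
y(T) = 25
(y(X) - 1124)**2 = (25 - 1124)**2 = (-1099)**2 = 1207801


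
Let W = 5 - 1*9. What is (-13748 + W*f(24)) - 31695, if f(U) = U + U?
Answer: -45635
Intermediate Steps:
f(U) = 2*U
W = -4 (W = 5 - 9 = -4)
(-13748 + W*f(24)) - 31695 = (-13748 - 8*24) - 31695 = (-13748 - 4*48) - 31695 = (-13748 - 192) - 31695 = -13940 - 31695 = -45635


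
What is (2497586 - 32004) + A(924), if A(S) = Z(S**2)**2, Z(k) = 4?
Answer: 2465598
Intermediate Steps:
A(S) = 16 (A(S) = 4**2 = 16)
(2497586 - 32004) + A(924) = (2497586 - 32004) + 16 = 2465582 + 16 = 2465598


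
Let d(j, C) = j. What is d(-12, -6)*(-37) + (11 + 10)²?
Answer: 885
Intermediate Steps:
d(-12, -6)*(-37) + (11 + 10)² = -12*(-37) + (11 + 10)² = 444 + 21² = 444 + 441 = 885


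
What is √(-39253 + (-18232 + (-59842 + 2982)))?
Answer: 33*I*√105 ≈ 338.15*I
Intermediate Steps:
√(-39253 + (-18232 + (-59842 + 2982))) = √(-39253 + (-18232 - 56860)) = √(-39253 - 75092) = √(-114345) = 33*I*√105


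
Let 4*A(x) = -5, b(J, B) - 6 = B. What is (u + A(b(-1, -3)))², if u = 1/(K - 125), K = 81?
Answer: 196/121 ≈ 1.6198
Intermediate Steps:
b(J, B) = 6 + B
A(x) = -5/4 (A(x) = (¼)*(-5) = -5/4)
u = -1/44 (u = 1/(81 - 125) = 1/(-44) = -1/44 ≈ -0.022727)
(u + A(b(-1, -3)))² = (-1/44 - 5/4)² = (-14/11)² = 196/121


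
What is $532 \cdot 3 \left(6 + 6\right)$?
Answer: $19152$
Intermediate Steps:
$532 \cdot 3 \left(6 + 6\right) = 532 \cdot 3 \cdot 12 = 532 \cdot 36 = 19152$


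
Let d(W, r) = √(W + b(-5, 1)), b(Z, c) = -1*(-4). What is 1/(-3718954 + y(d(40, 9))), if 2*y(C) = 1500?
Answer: -1/3718204 ≈ -2.6895e-7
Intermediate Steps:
b(Z, c) = 4
d(W, r) = √(4 + W) (d(W, r) = √(W + 4) = √(4 + W))
y(C) = 750 (y(C) = (½)*1500 = 750)
1/(-3718954 + y(d(40, 9))) = 1/(-3718954 + 750) = 1/(-3718204) = -1/3718204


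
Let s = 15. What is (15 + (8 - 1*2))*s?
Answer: 315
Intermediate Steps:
(15 + (8 - 1*2))*s = (15 + (8 - 1*2))*15 = (15 + (8 - 2))*15 = (15 + 6)*15 = 21*15 = 315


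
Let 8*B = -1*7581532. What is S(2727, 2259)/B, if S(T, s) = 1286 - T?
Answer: 2882/1895383 ≈ 0.0015205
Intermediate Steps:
B = -1895383/2 (B = (-1*7581532)/8 = (1/8)*(-7581532) = -1895383/2 ≈ -9.4769e+5)
S(2727, 2259)/B = (1286 - 1*2727)/(-1895383/2) = (1286 - 2727)*(-2/1895383) = -1441*(-2/1895383) = 2882/1895383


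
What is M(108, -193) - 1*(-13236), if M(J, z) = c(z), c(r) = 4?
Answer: 13240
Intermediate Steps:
M(J, z) = 4
M(108, -193) - 1*(-13236) = 4 - 1*(-13236) = 4 + 13236 = 13240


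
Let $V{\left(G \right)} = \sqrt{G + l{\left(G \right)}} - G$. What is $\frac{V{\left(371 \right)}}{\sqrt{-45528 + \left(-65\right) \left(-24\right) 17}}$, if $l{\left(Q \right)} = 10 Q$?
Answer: $\frac{i \sqrt{33} \left(371 - \sqrt{4081}\right)}{792} \approx 2.2276 i$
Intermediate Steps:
$V{\left(G \right)} = - G + \sqrt{11} \sqrt{G}$ ($V{\left(G \right)} = \sqrt{G + 10 G} - G = \sqrt{11 G} - G = \sqrt{11} \sqrt{G} - G = - G + \sqrt{11} \sqrt{G}$)
$\frac{V{\left(371 \right)}}{\sqrt{-45528 + \left(-65\right) \left(-24\right) 17}} = \frac{\left(-1\right) 371 + \sqrt{11} \sqrt{371}}{\sqrt{-45528 + \left(-65\right) \left(-24\right) 17}} = \frac{-371 + \sqrt{4081}}{\sqrt{-45528 + 1560 \cdot 17}} = \frac{-371 + \sqrt{4081}}{\sqrt{-45528 + 26520}} = \frac{-371 + \sqrt{4081}}{\sqrt{-19008}} = \frac{-371 + \sqrt{4081}}{24 i \sqrt{33}} = \left(-371 + \sqrt{4081}\right) \left(- \frac{i \sqrt{33}}{792}\right) = - \frac{i \sqrt{33} \left(-371 + \sqrt{4081}\right)}{792}$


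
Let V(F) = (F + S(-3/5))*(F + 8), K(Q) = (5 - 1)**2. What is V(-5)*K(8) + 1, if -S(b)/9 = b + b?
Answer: 1397/5 ≈ 279.40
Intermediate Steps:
S(b) = -18*b (S(b) = -9*(b + b) = -18*b)
K(Q) = 16 (K(Q) = 4**2 = 16)
V(F) = (8 + F)*(54/5 + F) (V(F) = (F - (-54)/5)*(F + 8) = (F - (-54)/5)*(8 + F) = (F - 18*(-3/5))*(8 + F) = (F + 54/5)*(8 + F) = (54/5 + F)*(8 + F) = (8 + F)*(54/5 + F))
V(-5)*K(8) + 1 = (432/5 + (-5)**2 + (94/5)*(-5))*16 + 1 = (432/5 + 25 - 94)*16 + 1 = (87/5)*16 + 1 = 1392/5 + 1 = 1397/5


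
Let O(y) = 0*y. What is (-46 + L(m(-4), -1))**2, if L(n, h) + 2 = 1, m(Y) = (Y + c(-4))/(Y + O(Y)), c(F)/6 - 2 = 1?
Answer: 2209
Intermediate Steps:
O(y) = 0
c(F) = 18 (c(F) = 12 + 6*1 = 12 + 6 = 18)
m(Y) = (18 + Y)/Y (m(Y) = (Y + 18)/(Y + 0) = (18 + Y)/Y)
L(n, h) = -1 (L(n, h) = -2 + 1 = -1)
(-46 + L(m(-4), -1))**2 = (-46 - 1)**2 = (-47)**2 = 2209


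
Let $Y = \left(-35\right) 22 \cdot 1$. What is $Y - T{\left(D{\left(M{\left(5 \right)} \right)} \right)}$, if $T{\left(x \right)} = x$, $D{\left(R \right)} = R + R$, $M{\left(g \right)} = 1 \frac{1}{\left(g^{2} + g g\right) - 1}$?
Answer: $- \frac{37732}{49} \approx -770.04$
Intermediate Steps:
$M{\left(g \right)} = \frac{1}{-1 + 2 g^{2}}$ ($M{\left(g \right)} = 1 \frac{1}{\left(g^{2} + g^{2}\right) - 1} = 1 \frac{1}{2 g^{2} - 1} = 1 \frac{1}{-1 + 2 g^{2}} = \frac{1}{-1 + 2 g^{2}}$)
$D{\left(R \right)} = 2 R$
$Y = -770$ ($Y = \left(-770\right) 1 = -770$)
$Y - T{\left(D{\left(M{\left(5 \right)} \right)} \right)} = -770 - \frac{2}{-1 + 2 \cdot 5^{2}} = -770 - \frac{2}{-1 + 2 \cdot 25} = -770 - \frac{2}{-1 + 50} = -770 - \frac{2}{49} = - \frac{37732}{49}$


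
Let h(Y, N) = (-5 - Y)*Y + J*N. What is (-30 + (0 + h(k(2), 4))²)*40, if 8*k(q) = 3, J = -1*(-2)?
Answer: 119045/512 ≈ 232.51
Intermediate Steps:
J = 2
k(q) = 3/8 (k(q) = (⅛)*3 = 3/8)
h(Y, N) = 2*N + Y*(-5 - Y) (h(Y, N) = (-5 - Y)*Y + 2*N = Y*(-5 - Y) + 2*N = 2*N + Y*(-5 - Y))
(-30 + (0 + h(k(2), 4))²)*40 = (-30 + (0 + (-(3/8)² - 5*3/8 + 2*4))²)*40 = (-30 + (0 + (-1*9/64 - 15/8 + 8))²)*40 = (-30 + (0 + (-9/64 - 15/8 + 8))²)*40 = (-30 + (0 + 383/64)²)*40 = (-30 + (383/64)²)*40 = (-30 + 146689/4096)*40 = (23809/4096)*40 = 119045/512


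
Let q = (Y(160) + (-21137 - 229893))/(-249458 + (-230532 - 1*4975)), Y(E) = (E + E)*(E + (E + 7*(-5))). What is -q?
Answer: -31966/96993 ≈ -0.32957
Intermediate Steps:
Y(E) = 2*E*(-35 + 2*E) (Y(E) = (2*E)*(E + (E - 35)) = (2*E)*(E + (-35 + E)) = (2*E)*(-35 + 2*E) = 2*E*(-35 + 2*E))
q = 31966/96993 (q = (2*160*(-35 + 2*160) + (-21137 - 229893))/(-249458 + (-230532 - 1*4975)) = (2*160*(-35 + 320) - 251030)/(-249458 + (-230532 - 4975)) = (2*160*285 - 251030)/(-249458 - 235507) = (91200 - 251030)/(-484965) = -159830*(-1/484965) = 31966/96993 ≈ 0.32957)
-q = -1*31966/96993 = -31966/96993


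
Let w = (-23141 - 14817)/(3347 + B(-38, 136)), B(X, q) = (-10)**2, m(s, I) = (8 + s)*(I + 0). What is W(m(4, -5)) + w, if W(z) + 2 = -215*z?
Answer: 44421448/3447 ≈ 12887.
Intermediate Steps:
m(s, I) = I*(8 + s) (m(s, I) = (8 + s)*I = I*(8 + s))
B(X, q) = 100
w = -37958/3447 (w = (-23141 - 14817)/(3347 + 100) = -37958/3447 ≈ -11.012)
W(z) = -2 - 215*z
W(m(4, -5)) + w = (-2 - (-1075)*(8 + 4)) - 37958/3447 = (-2 - (-1075)*12) - 37958/3447 = (-2 - 215*(-60)) - 37958/3447 = (-2 + 12900) - 37958/3447 = 12898 - 37958/3447 = 44421448/3447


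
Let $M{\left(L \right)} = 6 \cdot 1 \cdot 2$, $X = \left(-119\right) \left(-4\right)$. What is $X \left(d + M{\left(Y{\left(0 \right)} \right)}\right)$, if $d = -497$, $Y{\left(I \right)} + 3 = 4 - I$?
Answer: $-230860$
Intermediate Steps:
$Y{\left(I \right)} = 1 - I$ ($Y{\left(I \right)} = -3 - \left(-4 + I\right) = 1 - I$)
$X = 476$
$M{\left(L \right)} = 12$ ($M{\left(L \right)} = 6 \cdot 2 = 12$)
$X \left(d + M{\left(Y{\left(0 \right)} \right)}\right) = 476 \left(-497 + 12\right) = 476 \left(-485\right) = -230860$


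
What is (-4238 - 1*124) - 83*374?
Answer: -35404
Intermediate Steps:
(-4238 - 1*124) - 83*374 = (-4238 - 124) - 1*31042 = -4362 - 31042 = -35404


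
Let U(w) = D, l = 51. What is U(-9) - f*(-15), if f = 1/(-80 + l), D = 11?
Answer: 304/29 ≈ 10.483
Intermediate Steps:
U(w) = 11
f = -1/29 (f = 1/(-80 + 51) = 1/(-29) = -1/29 ≈ -0.034483)
U(-9) - f*(-15) = 11 - 1*(-1/29)*(-15) = 11 + (1/29)*(-15) = 11 - 15/29 = 304/29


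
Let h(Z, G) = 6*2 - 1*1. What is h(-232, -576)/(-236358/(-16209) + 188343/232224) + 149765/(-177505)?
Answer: -9836019754693/76183636390977 ≈ -0.12911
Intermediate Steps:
h(Z, G) = 11 (h(Z, G) = 12 - 1 = 11)
h(-232, -576)/(-236358/(-16209) + 188343/232224) + 149765/(-177505) = 11/(-236358/(-16209) + 188343/232224) + 149765/(-177505) = 11/(-236358*(-1/16209) + 188343*(1/232224)) + 149765*(-1/177505) = 11/(26262/1801 + 62781/77408) - 29953/35501 = 11/(2145957477/139411808) - 29953/35501 = 11*(139411808/2145957477) - 29953/35501 = 1533529888/2145957477 - 29953/35501 = -9836019754693/76183636390977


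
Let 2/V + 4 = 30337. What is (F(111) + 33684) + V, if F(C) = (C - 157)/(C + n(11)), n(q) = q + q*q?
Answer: 82760213588/2456973 ≈ 33684.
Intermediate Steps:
n(q) = q + q²
V = 2/30333 (V = 2/(-4 + 30337) = 2/30333 ≈ 6.5935e-5)
F(C) = (-157 + C)/(132 + C) (F(C) = (C - 157)/(C + 11*(1 + 11)) = (-157 + C)/(C + 11*12) = (-157 + C)/(C + 132) = (-157 + C)/(132 + C))
(F(111) + 33684) + V = ((-157 + 111)/(132 + 111) + 33684) + 2/30333 = (-46/243 + 33684) + 2/30333 = 8185166/243 + 2/30333 = 82760213588/2456973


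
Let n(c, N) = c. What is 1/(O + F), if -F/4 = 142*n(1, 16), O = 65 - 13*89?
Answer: -1/1660 ≈ -0.00060241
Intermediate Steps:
O = -1092 (O = 65 - 1157 = -1092)
F = -568 ≈ -568.00
1/(O + F) = 1/(-1092 - 568) = 1/(-1660) = -1/1660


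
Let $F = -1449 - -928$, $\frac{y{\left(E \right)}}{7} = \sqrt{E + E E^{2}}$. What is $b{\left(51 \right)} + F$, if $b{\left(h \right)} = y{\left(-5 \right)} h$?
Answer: $-521 + 357 i \sqrt{130} \approx -521.0 + 4070.4 i$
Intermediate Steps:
$y{\left(E \right)} = 7 \sqrt{E + E^{3}}$ ($y{\left(E \right)} = 7 \sqrt{E + E E^{2}} = 7 \sqrt{E + E^{3}}$)
$F = -521$ ($F = -1449 + 928 = -521$)
$b{\left(h \right)} = 7 i h \sqrt{130}$ ($b{\left(h \right)} = 7 \sqrt{-5 + \left(-5\right)^{3}} h = 7 \sqrt{-5 - 125} h = 7 \sqrt{-130} h = 7 i \sqrt{130} h = 7 i h \sqrt{130}$)
$b{\left(51 \right)} + F = 7 i 51 \sqrt{130} - 521 = 357 i \sqrt{130} - 521 = -521 + 357 i \sqrt{130}$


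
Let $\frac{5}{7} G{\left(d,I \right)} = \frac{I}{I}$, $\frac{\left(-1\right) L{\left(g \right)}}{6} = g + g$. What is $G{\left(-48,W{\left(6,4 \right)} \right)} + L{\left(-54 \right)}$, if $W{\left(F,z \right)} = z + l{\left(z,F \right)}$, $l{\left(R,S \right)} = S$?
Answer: $\frac{3247}{5} \approx 649.4$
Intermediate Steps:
$L{\left(g \right)} = - 12 g$ ($L{\left(g \right)} = - 6 \left(g + g\right) = - 6 \cdot 2 g = - 12 g$)
$W{\left(F,z \right)} = F + z$ ($W{\left(F,z \right)} = z + F = F + z$)
$G{\left(d,I \right)} = \frac{7}{5}$ ($G{\left(d,I \right)} = \frac{7 \frac{I}{I}}{5} = \frac{7}{5} \cdot 1 = \frac{7}{5}$)
$G{\left(-48,W{\left(6,4 \right)} \right)} + L{\left(-54 \right)} = \frac{7}{5} - -648 = \frac{7}{5} + 648 = \frac{3247}{5}$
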